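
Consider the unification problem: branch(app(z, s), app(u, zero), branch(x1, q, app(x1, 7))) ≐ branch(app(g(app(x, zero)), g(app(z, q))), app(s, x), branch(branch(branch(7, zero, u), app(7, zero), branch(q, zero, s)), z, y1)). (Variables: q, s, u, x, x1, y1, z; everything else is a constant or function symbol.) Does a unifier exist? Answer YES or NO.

Decompose branch/3: app(z, s) ≐ app(g(app(x, zero)), g(app(z, q))),  app(u, zero) ≐ app(s, x),  branch(x1, q, app(x1, 7)) ≐ branch(branch(branch(7, zero, u), app(7, zero), branch(q, zero, s)), z, y1).
Decompose app/2: z ≐ g(app(x, zero)),  s ≐ g(app(z, q)).
Bind z := g(app(x, zero)); substituting into the 2 remaining equations that mention z gives: s ≐ g(app(g(app(x, zero)), q)),  branch(x1, q, app(x1, 7)) ≐ branch(branch(branch(7, zero, u), app(7, zero), branch(q, zero, s)), g(app(x, zero)), y1).
Bind s := g(app(g(app(x, zero)), q)); substituting into the remaining equations gives: app(u, zero) ≐ app(g(app(g(app(x, zero)), q)), x),  branch(x1, q, app(x1, 7)) ≐ branch(branch(branch(7, zero, u), app(7, zero), branch(q, zero, g(app(g(app(x, zero)), q)))), g(app(x, zero)), y1).
Decompose app/2: u ≐ g(app(g(app(x, zero)), q)),  zero ≐ x.
Bind u := g(app(g(app(x, zero)), q)); substituting into the one remaining equation that mentions u gives: branch(x1, q, app(x1, 7)) ≐ branch(branch(branch(7, zero, g(app(g(app(x, zero)), q))), app(7, zero), branch(q, zero, g(app(g(app(x, zero)), q)))), g(app(x, zero)), y1).
Bind x := zero; substituting into the remaining equation gives: branch(x1, q, app(x1, 7)) ≐ branch(branch(branch(7, zero, g(app(g(app(zero, zero)), q))), app(7, zero), branch(q, zero, g(app(g(app(zero, zero)), q)))), g(app(zero, zero)), y1). Substituting into the earlier bindings gives z := g(app(zero, zero)), s := g(app(g(app(zero, zero)), q)), u := g(app(g(app(zero, zero)), q)).
Decompose branch/3: x1 ≐ branch(branch(7, zero, g(app(g(app(zero, zero)), q))), app(7, zero), branch(q, zero, g(app(g(app(zero, zero)), q)))),  q ≐ g(app(zero, zero)),  app(x1, 7) ≐ y1.
Bind x1 := branch(branch(7, zero, g(app(g(app(zero, zero)), q))), app(7, zero), branch(q, zero, g(app(g(app(zero, zero)), q)))); substituting into the one remaining equation that mentions x1 gives: app(branch(branch(7, zero, g(app(g(app(zero, zero)), q))), app(7, zero), branch(q, zero, g(app(g(app(zero, zero)), q)))), 7) ≐ y1.
Bind q := g(app(zero, zero)); substituting into the remaining equation gives: app(branch(branch(7, zero, g(app(g(app(zero, zero)), g(app(zero, zero))))), app(7, zero), branch(g(app(zero, zero)), zero, g(app(g(app(zero, zero)), g(app(zero, zero)))))), 7) ≐ y1. Substituting into the earlier bindings gives s := g(app(g(app(zero, zero)), g(app(zero, zero)))), u := g(app(g(app(zero, zero)), g(app(zero, zero)))), x1 := branch(branch(7, zero, g(app(g(app(zero, zero)), g(app(zero, zero))))), app(7, zero), branch(g(app(zero, zero)), zero, g(app(g(app(zero, zero)), g(app(zero, zero)))))).
Bind y1 := app(branch(branch(7, zero, g(app(g(app(zero, zero)), g(app(zero, zero))))), app(7, zero), branch(g(app(zero, zero)), zero, g(app(g(app(zero, zero)), g(app(zero, zero)))))), 7).
No equations remain and no clash or occurs-check failure arose, so a unifier exists.

YES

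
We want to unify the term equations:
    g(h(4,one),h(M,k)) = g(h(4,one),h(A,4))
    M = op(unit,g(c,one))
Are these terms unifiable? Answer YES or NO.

NO

Decompose g/2: h(4,one) = h(4,one),  h(M,k) = h(A,4).
Delete trivial equation h(4,one) = h(4,one).
Decompose h/2: M = A,  k = 4.
Bind M := A; substituting into the one remaining equation that mentions M gives: A = op(unit,g(c,one)).
Clash: constants k and 4 differ; no unifier exists.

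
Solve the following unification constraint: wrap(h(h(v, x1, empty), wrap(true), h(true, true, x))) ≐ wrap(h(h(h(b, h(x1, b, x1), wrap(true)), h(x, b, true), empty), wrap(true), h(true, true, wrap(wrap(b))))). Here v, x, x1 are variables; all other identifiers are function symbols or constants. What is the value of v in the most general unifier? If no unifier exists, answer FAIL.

Decompose wrap/1: h(h(v, x1, empty), wrap(true), h(true, true, x)) ≐ h(h(h(b, h(x1, b, x1), wrap(true)), h(x, b, true), empty), wrap(true), h(true, true, wrap(wrap(b)))).
Decompose h/3: h(v, x1, empty) ≐ h(h(b, h(x1, b, x1), wrap(true)), h(x, b, true), empty),  wrap(true) ≐ wrap(true),  h(true, true, x) ≐ h(true, true, wrap(wrap(b))).
Decompose h/3: v ≐ h(b, h(x1, b, x1), wrap(true)),  x1 ≐ h(x, b, true),  empty ≐ empty.
Bind v := h(b, h(x1, b, x1), wrap(true)); no other remaining equation mentions v.
Bind x1 := h(x, b, true); no other remaining equation mentions x1. Substituting into the earlier binding gives v := h(b, h(h(x, b, true), b, h(x, b, true)), wrap(true)).
Delete trivial equation empty ≐ empty.
Delete trivial equation wrap(true) ≐ wrap(true).
Decompose h/3: true ≐ true,  true ≐ true,  x ≐ wrap(wrap(b)).
Delete trivial equation true ≐ true.
Delete trivial equation true ≐ true.
Bind x := wrap(wrap(b)). Substituting into the earlier bindings gives v := h(b, h(h(wrap(wrap(b)), b, true), b, h(wrap(wrap(b)), b, true)), wrap(true)), x1 := h(wrap(wrap(b)), b, true).
MGU = { v -> h(b, h(h(wrap(wrap(b)), b, true), b, h(wrap(wrap(b)), b, true)), wrap(true)), x1 -> h(wrap(wrap(b)), b, true), x -> wrap(wrap(b)) }, so v -> h(b, h(h(wrap(wrap(b)), b, true), b, h(wrap(wrap(b)), b, true)), wrap(true)).

h(b, h(h(wrap(wrap(b)), b, true), b, h(wrap(wrap(b)), b, true)), wrap(true))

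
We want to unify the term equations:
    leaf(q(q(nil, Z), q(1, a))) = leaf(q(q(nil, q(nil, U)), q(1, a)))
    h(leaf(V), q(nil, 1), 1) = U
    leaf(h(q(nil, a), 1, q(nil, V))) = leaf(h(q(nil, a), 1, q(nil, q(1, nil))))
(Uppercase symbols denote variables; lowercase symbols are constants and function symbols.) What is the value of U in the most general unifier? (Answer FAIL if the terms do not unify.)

Decompose leaf/1: q(q(nil, Z), q(1, a)) = q(q(nil, q(nil, U)), q(1, a)).
Decompose q/2: q(nil, Z) = q(nil, q(nil, U)),  q(1, a) = q(1, a).
Decompose q/2: nil = nil,  Z = q(nil, U).
Delete trivial equation nil = nil.
Bind Z := q(nil, U); no other remaining equation mentions Z.
Delete trivial equation q(1, a) = q(1, a).
Bind U := h(leaf(V), q(nil, 1), 1); no other remaining equation mentions U. Substituting into the earlier binding gives Z := q(nil, h(leaf(V), q(nil, 1), 1)).
Decompose leaf/1: h(q(nil, a), 1, q(nil, V)) = h(q(nil, a), 1, q(nil, q(1, nil))).
Decompose h/3: q(nil, a) = q(nil, a),  1 = 1,  q(nil, V) = q(nil, q(1, nil)).
Delete trivial equation q(nil, a) = q(nil, a).
Delete trivial equation 1 = 1.
Decompose q/2: nil = nil,  V = q(1, nil).
Delete trivial equation nil = nil.
Bind V := q(1, nil). Substituting into the earlier bindings gives Z := q(nil, h(leaf(q(1, nil)), q(nil, 1), 1)), U := h(leaf(q(1, nil)), q(nil, 1), 1).
MGU = { Z -> q(nil, h(leaf(q(1, nil)), q(nil, 1), 1)), U -> h(leaf(q(1, nil)), q(nil, 1), 1), V -> q(1, nil) }, so U -> h(leaf(q(1, nil)), q(nil, 1), 1).

h(leaf(q(1, nil)), q(nil, 1), 1)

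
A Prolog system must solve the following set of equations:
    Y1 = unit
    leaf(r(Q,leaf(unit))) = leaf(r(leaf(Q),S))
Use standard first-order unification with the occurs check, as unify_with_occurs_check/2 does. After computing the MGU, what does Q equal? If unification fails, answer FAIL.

Bind Y1 := unit; no other remaining equation mentions Y1.
Decompose leaf/1: r(Q,leaf(unit)) = r(leaf(Q),S).
Decompose r/2: Q = leaf(Q),  leaf(unit) = S.
Occurs check fails: Q occurs in leaf(Q); the equation Q = leaf(Q) has no finite solution.

FAIL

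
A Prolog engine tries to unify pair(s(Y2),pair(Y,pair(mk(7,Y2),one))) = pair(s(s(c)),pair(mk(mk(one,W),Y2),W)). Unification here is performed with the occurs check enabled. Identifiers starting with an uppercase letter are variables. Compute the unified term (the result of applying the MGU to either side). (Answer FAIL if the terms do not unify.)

pair(s(s(c)),pair(mk(mk(one,pair(mk(7,s(c)),one)),s(c)),pair(mk(7,s(c)),one)))

Decompose pair/2: s(Y2) = s(s(c)),  pair(Y,pair(mk(7,Y2),one)) = pair(mk(mk(one,W),Y2),W).
Decompose s/1: Y2 = s(c).
Bind Y2 := s(c); substituting into the remaining equation gives: pair(Y,pair(mk(7,s(c)),one)) = pair(mk(mk(one,W),s(c)),W).
Decompose pair/2: Y = mk(mk(one,W),s(c)),  pair(mk(7,s(c)),one) = W.
Bind Y := mk(mk(one,W),s(c)); no other remaining equation mentions Y.
Bind W := pair(mk(7,s(c)),one). Substituting into the earlier binding gives Y := mk(mk(one,pair(mk(7,s(c)),one)),s(c)).
Applying the MGU to either side gives pair(s(s(c)),pair(mk(mk(one,pair(mk(7,s(c)),one)),s(c)),pair(mk(7,s(c)),one))).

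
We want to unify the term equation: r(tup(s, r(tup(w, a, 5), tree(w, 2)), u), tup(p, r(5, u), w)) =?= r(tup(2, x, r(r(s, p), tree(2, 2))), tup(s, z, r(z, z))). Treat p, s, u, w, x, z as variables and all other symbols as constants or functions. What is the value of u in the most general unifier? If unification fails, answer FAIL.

r(r(2, 2), tree(2, 2))

Decompose r/2: tup(s, r(tup(w, a, 5), tree(w, 2)), u) =?= tup(2, x, r(r(s, p), tree(2, 2))),  tup(p, r(5, u), w) =?= tup(s, z, r(z, z)).
Decompose tup/3: s =?= 2,  r(tup(w, a, 5), tree(w, 2)) =?= x,  u =?= r(r(s, p), tree(2, 2)).
Bind s := 2; substituting into the 2 remaining equations that mention s gives: u =?= r(r(2, p), tree(2, 2)),  tup(p, r(5, u), w) =?= tup(2, z, r(z, z)).
Bind x := r(tup(w, a, 5), tree(w, 2)); no other remaining equation mentions x.
Bind u := r(r(2, p), tree(2, 2)); substituting into the remaining equation gives: tup(p, r(5, r(r(2, p), tree(2, 2))), w) =?= tup(2, z, r(z, z)).
Decompose tup/3: p =?= 2,  r(5, r(r(2, p), tree(2, 2))) =?= z,  w =?= r(z, z).
Bind p := 2; substituting into the one remaining equation that mentions p gives: r(5, r(r(2, 2), tree(2, 2))) =?= z. Substituting into the earlier binding gives u := r(r(2, 2), tree(2, 2)).
Bind z := r(5, r(r(2, 2), tree(2, 2))); substituting into the remaining equation gives: w =?= r(r(5, r(r(2, 2), tree(2, 2))), r(5, r(r(2, 2), tree(2, 2)))).
Bind w := r(r(5, r(r(2, 2), tree(2, 2))), r(5, r(r(2, 2), tree(2, 2)))). Substituting into the earlier binding gives x := r(tup(r(r(5, r(r(2, 2), tree(2, 2))), r(5, r(r(2, 2), tree(2, 2)))), a, 5), tree(r(r(5, r(r(2, 2), tree(2, 2))), r(5, r(r(2, 2), tree(2, 2)))), 2)).
MGU = { s ↦ 2, x ↦ r(tup(r(r(5, r(r(2, 2), tree(2, 2))), r(5, r(r(2, 2), tree(2, 2)))), a, 5), tree(r(r(5, r(r(2, 2), tree(2, 2))), r(5, r(r(2, 2), tree(2, 2)))), 2)), u ↦ r(r(2, 2), tree(2, 2)), p ↦ 2, z ↦ r(5, r(r(2, 2), tree(2, 2))), w ↦ r(r(5, r(r(2, 2), tree(2, 2))), r(5, r(r(2, 2), tree(2, 2)))) }, so u ↦ r(r(2, 2), tree(2, 2)).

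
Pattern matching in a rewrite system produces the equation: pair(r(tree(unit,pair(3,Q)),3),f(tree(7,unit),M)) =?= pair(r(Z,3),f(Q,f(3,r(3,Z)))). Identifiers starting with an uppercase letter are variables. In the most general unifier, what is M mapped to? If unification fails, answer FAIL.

Decompose pair/2: r(tree(unit,pair(3,Q)),3) =?= r(Z,3),  f(tree(7,unit),M) =?= f(Q,f(3,r(3,Z))).
Decompose r/2: tree(unit,pair(3,Q)) =?= Z,  3 =?= 3.
Bind Z := tree(unit,pair(3,Q)); substituting into the one remaining equation that mentions Z gives: f(tree(7,unit),M) =?= f(Q,f(3,r(3,tree(unit,pair(3,Q))))).
Delete trivial equation 3 =?= 3.
Decompose f/2: tree(7,unit) =?= Q,  M =?= f(3,r(3,tree(unit,pair(3,Q)))).
Bind Q := tree(7,unit); substituting into the remaining equation gives: M =?= f(3,r(3,tree(unit,pair(3,tree(7,unit))))). Substituting into the earlier binding gives Z := tree(unit,pair(3,tree(7,unit))).
Bind M := f(3,r(3,tree(unit,pair(3,tree(7,unit))))).
MGU = { Z := tree(unit,pair(3,tree(7,unit))), Q := tree(7,unit), M := f(3,r(3,tree(unit,pair(3,tree(7,unit))))) }, so M := f(3,r(3,tree(unit,pair(3,tree(7,unit))))).

f(3,r(3,tree(unit,pair(3,tree(7,unit)))))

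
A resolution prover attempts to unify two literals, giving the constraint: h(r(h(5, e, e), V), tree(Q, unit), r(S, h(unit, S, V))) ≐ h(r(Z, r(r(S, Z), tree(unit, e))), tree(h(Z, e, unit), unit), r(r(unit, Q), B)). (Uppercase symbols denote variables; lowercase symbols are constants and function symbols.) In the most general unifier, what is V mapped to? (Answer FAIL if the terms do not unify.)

Decompose h/3: r(h(5, e, e), V) ≐ r(Z, r(r(S, Z), tree(unit, e))),  tree(Q, unit) ≐ tree(h(Z, e, unit), unit),  r(S, h(unit, S, V)) ≐ r(r(unit, Q), B).
Decompose r/2: h(5, e, e) ≐ Z,  V ≐ r(r(S, Z), tree(unit, e)).
Bind Z := h(5, e, e); substituting into the 2 remaining equations that mention Z gives: V ≐ r(r(S, h(5, e, e)), tree(unit, e)),  tree(Q, unit) ≐ tree(h(h(5, e, e), e, unit), unit).
Bind V := r(r(S, h(5, e, e)), tree(unit, e)); substituting into the one remaining equation that mentions V gives: r(S, h(unit, S, r(r(S, h(5, e, e)), tree(unit, e)))) ≐ r(r(unit, Q), B).
Decompose tree/2: Q ≐ h(h(5, e, e), e, unit),  unit ≐ unit.
Bind Q := h(h(5, e, e), e, unit); substituting into the one remaining equation that mentions Q gives: r(S, h(unit, S, r(r(S, h(5, e, e)), tree(unit, e)))) ≐ r(r(unit, h(h(5, e, e), e, unit)), B).
Delete trivial equation unit ≐ unit.
Decompose r/2: S ≐ r(unit, h(h(5, e, e), e, unit)),  h(unit, S, r(r(S, h(5, e, e)), tree(unit, e))) ≐ B.
Bind S := r(unit, h(h(5, e, e), e, unit)); substituting into the remaining equation gives: h(unit, r(unit, h(h(5, e, e), e, unit)), r(r(r(unit, h(h(5, e, e), e, unit)), h(5, e, e)), tree(unit, e))) ≐ B. Substituting into the earlier binding gives V := r(r(r(unit, h(h(5, e, e), e, unit)), h(5, e, e)), tree(unit, e)).
Bind B := h(unit, r(unit, h(h(5, e, e), e, unit)), r(r(r(unit, h(h(5, e, e), e, unit)), h(5, e, e)), tree(unit, e))).
MGU = { Z := h(5, e, e), V := r(r(r(unit, h(h(5, e, e), e, unit)), h(5, e, e)), tree(unit, e)), Q := h(h(5, e, e), e, unit), S := r(unit, h(h(5, e, e), e, unit)), B := h(unit, r(unit, h(h(5, e, e), e, unit)), r(r(r(unit, h(h(5, e, e), e, unit)), h(5, e, e)), tree(unit, e))) }, so V := r(r(r(unit, h(h(5, e, e), e, unit)), h(5, e, e)), tree(unit, e)).

r(r(r(unit, h(h(5, e, e), e, unit)), h(5, e, e)), tree(unit, e))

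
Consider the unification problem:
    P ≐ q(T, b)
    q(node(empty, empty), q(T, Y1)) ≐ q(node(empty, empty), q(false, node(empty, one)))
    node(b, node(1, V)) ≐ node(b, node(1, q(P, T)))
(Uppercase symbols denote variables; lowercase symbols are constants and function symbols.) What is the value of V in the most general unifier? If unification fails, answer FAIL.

q(q(false, b), false)

Bind P := q(T, b); substituting into the one remaining equation that mentions P gives: node(b, node(1, V)) ≐ node(b, node(1, q(q(T, b), T))).
Decompose q/2: node(empty, empty) ≐ node(empty, empty),  q(T, Y1) ≐ q(false, node(empty, one)).
Delete trivial equation node(empty, empty) ≐ node(empty, empty).
Decompose q/2: T ≐ false,  Y1 ≐ node(empty, one).
Bind T := false; substituting into the one remaining equation that mentions T gives: node(b, node(1, V)) ≐ node(b, node(1, q(q(false, b), false))). Substituting into the earlier binding gives P := q(false, b).
Bind Y1 := node(empty, one); no other remaining equation mentions Y1.
Decompose node/2: b ≐ b,  node(1, V) ≐ node(1, q(q(false, b), false)).
Delete trivial equation b ≐ b.
Decompose node/2: 1 ≐ 1,  V ≐ q(q(false, b), false).
Delete trivial equation 1 ≐ 1.
Bind V := q(q(false, b), false).
MGU = { P := q(false, b), T := false, Y1 := node(empty, one), V := q(q(false, b), false) }, so V := q(q(false, b), false).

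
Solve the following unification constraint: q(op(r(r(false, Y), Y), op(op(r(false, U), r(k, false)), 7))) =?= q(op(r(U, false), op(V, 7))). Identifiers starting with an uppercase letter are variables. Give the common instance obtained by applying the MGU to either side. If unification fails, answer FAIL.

q(op(r(r(false, false), false), op(op(r(false, r(false, false)), r(k, false)), 7)))

Decompose q/1: op(r(r(false, Y), Y), op(op(r(false, U), r(k, false)), 7)) =?= op(r(U, false), op(V, 7)).
Decompose op/2: r(r(false, Y), Y) =?= r(U, false),  op(op(r(false, U), r(k, false)), 7) =?= op(V, 7).
Decompose r/2: r(false, Y) =?= U,  Y =?= false.
Bind U := r(false, Y); substituting into the one remaining equation that mentions U gives: op(op(r(false, r(false, Y)), r(k, false)), 7) =?= op(V, 7).
Bind Y := false; substituting into the remaining equation gives: op(op(r(false, r(false, false)), r(k, false)), 7) =?= op(V, 7). Substituting into the earlier binding gives U := r(false, false).
Decompose op/2: op(r(false, r(false, false)), r(k, false)) =?= V,  7 =?= 7.
Bind V := op(r(false, r(false, false)), r(k, false)); no other remaining equation mentions V.
Delete trivial equation 7 =?= 7.
Applying the MGU to either side gives q(op(r(r(false, false), false), op(op(r(false, r(false, false)), r(k, false)), 7))).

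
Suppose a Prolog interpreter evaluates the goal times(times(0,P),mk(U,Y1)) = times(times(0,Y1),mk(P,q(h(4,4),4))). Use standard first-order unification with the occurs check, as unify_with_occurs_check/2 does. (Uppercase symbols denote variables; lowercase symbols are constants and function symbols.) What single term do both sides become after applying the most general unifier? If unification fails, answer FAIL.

times(times(0,q(h(4,4),4)),mk(q(h(4,4),4),q(h(4,4),4)))

Decompose times/2: times(0,P) = times(0,Y1),  mk(U,Y1) = mk(P,q(h(4,4),4)).
Decompose times/2: 0 = 0,  P = Y1.
Delete trivial equation 0 = 0.
Bind P := Y1; substituting into the remaining equation gives: mk(U,Y1) = mk(Y1,q(h(4,4),4)).
Decompose mk/2: U = Y1,  Y1 = q(h(4,4),4).
Bind U := Y1; no other remaining equation mentions U.
Bind Y1 := q(h(4,4),4). Substituting into the earlier bindings gives P := q(h(4,4),4), U := q(h(4,4),4).
Applying the MGU to either side gives times(times(0,q(h(4,4),4)),mk(q(h(4,4),4),q(h(4,4),4))).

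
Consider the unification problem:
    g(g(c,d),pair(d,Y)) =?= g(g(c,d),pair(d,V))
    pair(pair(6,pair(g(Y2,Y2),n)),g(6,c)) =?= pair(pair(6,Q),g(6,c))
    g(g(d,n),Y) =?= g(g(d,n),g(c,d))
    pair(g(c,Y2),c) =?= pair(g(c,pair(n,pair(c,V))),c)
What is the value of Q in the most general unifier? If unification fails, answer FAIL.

pair(g(pair(n,pair(c,g(c,d))),pair(n,pair(c,g(c,d)))),n)

Decompose g/2: g(c,d) =?= g(c,d),  pair(d,Y) =?= pair(d,V).
Delete trivial equation g(c,d) =?= g(c,d).
Decompose pair/2: d =?= d,  Y =?= V.
Delete trivial equation d =?= d.
Bind Y := V; substituting into the one remaining equation that mentions Y gives: g(g(d,n),V) =?= g(g(d,n),g(c,d)).
Decompose pair/2: pair(6,pair(g(Y2,Y2),n)) =?= pair(6,Q),  g(6,c) =?= g(6,c).
Decompose pair/2: 6 =?= 6,  pair(g(Y2,Y2),n) =?= Q.
Delete trivial equation 6 =?= 6.
Bind Q := pair(g(Y2,Y2),n); no other remaining equation mentions Q.
Delete trivial equation g(6,c) =?= g(6,c).
Decompose g/2: g(d,n) =?= g(d,n),  V =?= g(c,d).
Delete trivial equation g(d,n) =?= g(d,n).
Bind V := g(c,d); substituting into the remaining equation gives: pair(g(c,Y2),c) =?= pair(g(c,pair(n,pair(c,g(c,d)))),c). Substituting into the earlier binding gives Y := g(c,d).
Decompose pair/2: g(c,Y2) =?= g(c,pair(n,pair(c,g(c,d)))),  c =?= c.
Decompose g/2: c =?= c,  Y2 =?= pair(n,pair(c,g(c,d))).
Delete trivial equation c =?= c.
Bind Y2 := pair(n,pair(c,g(c,d))); no other remaining equation mentions Y2. Substituting into the earlier binding gives Q := pair(g(pair(n,pair(c,g(c,d))),pair(n,pair(c,g(c,d)))),n).
Delete trivial equation c =?= c.
MGU = { Y -> g(c,d), Q -> pair(g(pair(n,pair(c,g(c,d))),pair(n,pair(c,g(c,d)))),n), V -> g(c,d), Y2 -> pair(n,pair(c,g(c,d))) }, so Q -> pair(g(pair(n,pair(c,g(c,d))),pair(n,pair(c,g(c,d)))),n).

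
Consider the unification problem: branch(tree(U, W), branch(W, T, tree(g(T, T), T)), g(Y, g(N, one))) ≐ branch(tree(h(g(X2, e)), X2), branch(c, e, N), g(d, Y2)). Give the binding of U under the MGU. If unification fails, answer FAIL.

h(g(c, e))

Decompose branch/3: tree(U, W) ≐ tree(h(g(X2, e)), X2),  branch(W, T, tree(g(T, T), T)) ≐ branch(c, e, N),  g(Y, g(N, one)) ≐ g(d, Y2).
Decompose tree/2: U ≐ h(g(X2, e)),  W ≐ X2.
Bind U := h(g(X2, e)); no other remaining equation mentions U.
Bind W := X2; substituting into the one remaining equation that mentions W gives: branch(X2, T, tree(g(T, T), T)) ≐ branch(c, e, N).
Decompose branch/3: X2 ≐ c,  T ≐ e,  tree(g(T, T), T) ≐ N.
Bind X2 := c; no other remaining equation mentions X2. Substituting into the earlier bindings gives U := h(g(c, e)), W := c.
Bind T := e; substituting into the one remaining equation that mentions T gives: tree(g(e, e), e) ≐ N.
Bind N := tree(g(e, e), e); substituting into the remaining equation gives: g(Y, g(tree(g(e, e), e), one)) ≐ g(d, Y2).
Decompose g/2: Y ≐ d,  g(tree(g(e, e), e), one) ≐ Y2.
Bind Y := d; no other remaining equation mentions Y.
Bind Y2 := g(tree(g(e, e), e), one).
MGU = { U ↦ h(g(c, e)), W ↦ c, X2 ↦ c, T ↦ e, N ↦ tree(g(e, e), e), Y ↦ d, Y2 ↦ g(tree(g(e, e), e), one) }, so U ↦ h(g(c, e)).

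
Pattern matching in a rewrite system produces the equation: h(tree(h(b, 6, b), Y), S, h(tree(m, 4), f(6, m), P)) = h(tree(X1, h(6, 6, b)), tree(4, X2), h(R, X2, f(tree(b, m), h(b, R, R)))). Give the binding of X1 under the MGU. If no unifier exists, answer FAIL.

h(b, 6, b)

Decompose h/3: tree(h(b, 6, b), Y) = tree(X1, h(6, 6, b)),  S = tree(4, X2),  h(tree(m, 4), f(6, m), P) = h(R, X2, f(tree(b, m), h(b, R, R))).
Decompose tree/2: h(b, 6, b) = X1,  Y = h(6, 6, b).
Bind X1 := h(b, 6, b); no other remaining equation mentions X1.
Bind Y := h(6, 6, b); no other remaining equation mentions Y.
Bind S := tree(4, X2); no other remaining equation mentions S.
Decompose h/3: tree(m, 4) = R,  f(6, m) = X2,  P = f(tree(b, m), h(b, R, R)).
Bind R := tree(m, 4); substituting into the one remaining equation that mentions R gives: P = f(tree(b, m), h(b, tree(m, 4), tree(m, 4))).
Bind X2 := f(6, m); no other remaining equation mentions X2. Substituting into the earlier binding gives S := tree(4, f(6, m)).
Bind P := f(tree(b, m), h(b, tree(m, 4), tree(m, 4))).
MGU = { X1 -> h(b, 6, b), Y -> h(6, 6, b), S -> tree(4, f(6, m)), R -> tree(m, 4), X2 -> f(6, m), P -> f(tree(b, m), h(b, tree(m, 4), tree(m, 4))) }, so X1 -> h(b, 6, b).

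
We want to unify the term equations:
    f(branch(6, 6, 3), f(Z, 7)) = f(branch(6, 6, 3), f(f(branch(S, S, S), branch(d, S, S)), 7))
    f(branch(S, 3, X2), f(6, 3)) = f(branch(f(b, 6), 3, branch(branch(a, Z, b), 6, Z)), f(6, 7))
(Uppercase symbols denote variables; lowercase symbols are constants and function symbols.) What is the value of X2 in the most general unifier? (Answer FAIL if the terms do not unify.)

FAIL

Decompose f/2: branch(6, 6, 3) = branch(6, 6, 3),  f(Z, 7) = f(f(branch(S, S, S), branch(d, S, S)), 7).
Delete trivial equation branch(6, 6, 3) = branch(6, 6, 3).
Decompose f/2: Z = f(branch(S, S, S), branch(d, S, S)),  7 = 7.
Bind Z := f(branch(S, S, S), branch(d, S, S)); substituting into the one remaining equation that mentions Z gives: f(branch(S, 3, X2), f(6, 3)) = f(branch(f(b, 6), 3, branch(branch(a, f(branch(S, S, S), branch(d, S, S)), b), 6, f(branch(S, S, S), branch(d, S, S)))), f(6, 7)).
Delete trivial equation 7 = 7.
Decompose f/2: branch(S, 3, X2) = branch(f(b, 6), 3, branch(branch(a, f(branch(S, S, S), branch(d, S, S)), b), 6, f(branch(S, S, S), branch(d, S, S)))),  f(6, 3) = f(6, 7).
Decompose branch/3: S = f(b, 6),  3 = 3,  X2 = branch(branch(a, f(branch(S, S, S), branch(d, S, S)), b), 6, f(branch(S, S, S), branch(d, S, S))).
Bind S := f(b, 6); substituting into the one remaining equation that mentions S gives: X2 = branch(branch(a, f(branch(f(b, 6), f(b, 6), f(b, 6)), branch(d, f(b, 6), f(b, 6))), b), 6, f(branch(f(b, 6), f(b, 6), f(b, 6)), branch(d, f(b, 6), f(b, 6)))). Substituting into the earlier binding gives Z := f(branch(f(b, 6), f(b, 6), f(b, 6)), branch(d, f(b, 6), f(b, 6))).
Delete trivial equation 3 = 3.
Bind X2 := branch(branch(a, f(branch(f(b, 6), f(b, 6), f(b, 6)), branch(d, f(b, 6), f(b, 6))), b), 6, f(branch(f(b, 6), f(b, 6), f(b, 6)), branch(d, f(b, 6), f(b, 6)))); no other remaining equation mentions X2.
Decompose f/2: 6 = 6,  3 = 7.
Delete trivial equation 6 = 6.
Clash: constants 3 and 7 differ; no unifier exists.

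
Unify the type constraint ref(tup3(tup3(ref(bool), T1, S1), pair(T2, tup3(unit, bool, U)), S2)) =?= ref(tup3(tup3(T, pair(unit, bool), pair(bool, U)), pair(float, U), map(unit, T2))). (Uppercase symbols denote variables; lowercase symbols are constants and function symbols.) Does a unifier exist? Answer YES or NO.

NO

Decompose ref/1: tup3(tup3(ref(bool), T1, S1), pair(T2, tup3(unit, bool, U)), S2) =?= tup3(tup3(T, pair(unit, bool), pair(bool, U)), pair(float, U), map(unit, T2)).
Decompose tup3/3: tup3(ref(bool), T1, S1) =?= tup3(T, pair(unit, bool), pair(bool, U)),  pair(T2, tup3(unit, bool, U)) =?= pair(float, U),  S2 =?= map(unit, T2).
Decompose tup3/3: ref(bool) =?= T,  T1 =?= pair(unit, bool),  S1 =?= pair(bool, U).
Bind T := ref(bool); no other remaining equation mentions T.
Bind T1 := pair(unit, bool); no other remaining equation mentions T1.
Bind S1 := pair(bool, U); no other remaining equation mentions S1.
Decompose pair/2: T2 =?= float,  tup3(unit, bool, U) =?= U.
Bind T2 := float; substituting into the one remaining equation that mentions T2 gives: S2 =?= map(unit, float).
Occurs check fails: U occurs in tup3(unit, bool, U); the equation U =?= tup3(unit, bool, U) has no finite solution.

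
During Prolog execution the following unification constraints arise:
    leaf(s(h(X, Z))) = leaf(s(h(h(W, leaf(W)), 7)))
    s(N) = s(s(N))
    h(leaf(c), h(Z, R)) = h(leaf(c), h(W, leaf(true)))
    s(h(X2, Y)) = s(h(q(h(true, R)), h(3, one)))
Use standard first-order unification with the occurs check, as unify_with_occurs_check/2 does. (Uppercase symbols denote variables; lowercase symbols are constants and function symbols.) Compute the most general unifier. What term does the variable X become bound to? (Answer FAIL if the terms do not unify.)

Decompose leaf/1: s(h(X, Z)) = s(h(h(W, leaf(W)), 7)).
Decompose s/1: h(X, Z) = h(h(W, leaf(W)), 7).
Decompose h/2: X = h(W, leaf(W)),  Z = 7.
Bind X := h(W, leaf(W)); no other remaining equation mentions X.
Bind Z := 7; substituting into the one remaining equation that mentions Z gives: h(leaf(c), h(7, R)) = h(leaf(c), h(W, leaf(true))).
Decompose s/1: N = s(N).
Occurs check fails: N occurs in s(N); the equation N = s(N) has no finite solution.

FAIL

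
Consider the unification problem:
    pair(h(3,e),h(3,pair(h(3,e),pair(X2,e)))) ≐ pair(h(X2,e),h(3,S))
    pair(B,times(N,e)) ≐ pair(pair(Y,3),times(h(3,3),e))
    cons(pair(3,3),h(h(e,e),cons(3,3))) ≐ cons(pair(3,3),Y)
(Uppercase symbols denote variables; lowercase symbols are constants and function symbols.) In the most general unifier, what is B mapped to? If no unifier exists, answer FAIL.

pair(h(h(e,e),cons(3,3)),3)

Decompose pair/2: h(3,e) ≐ h(X2,e),  h(3,pair(h(3,e),pair(X2,e))) ≐ h(3,S).
Decompose h/2: 3 ≐ X2,  e ≐ e.
Bind X2 := 3; substituting into the one remaining equation that mentions X2 gives: h(3,pair(h(3,e),pair(3,e))) ≐ h(3,S).
Delete trivial equation e ≐ e.
Decompose h/2: 3 ≐ 3,  pair(h(3,e),pair(3,e)) ≐ S.
Delete trivial equation 3 ≐ 3.
Bind S := pair(h(3,e),pair(3,e)); no other remaining equation mentions S.
Decompose pair/2: B ≐ pair(Y,3),  times(N,e) ≐ times(h(3,3),e).
Bind B := pair(Y,3); no other remaining equation mentions B.
Decompose times/2: N ≐ h(3,3),  e ≐ e.
Bind N := h(3,3); no other remaining equation mentions N.
Delete trivial equation e ≐ e.
Decompose cons/2: pair(3,3) ≐ pair(3,3),  h(h(e,e),cons(3,3)) ≐ Y.
Delete trivial equation pair(3,3) ≐ pair(3,3).
Bind Y := h(h(e,e),cons(3,3)). Substituting into the earlier binding gives B := pair(h(h(e,e),cons(3,3)),3).
MGU = { X2 := 3, S := pair(h(3,e),pair(3,e)), B := pair(h(h(e,e),cons(3,3)),3), N := h(3,3), Y := h(h(e,e),cons(3,3)) }, so B := pair(h(h(e,e),cons(3,3)),3).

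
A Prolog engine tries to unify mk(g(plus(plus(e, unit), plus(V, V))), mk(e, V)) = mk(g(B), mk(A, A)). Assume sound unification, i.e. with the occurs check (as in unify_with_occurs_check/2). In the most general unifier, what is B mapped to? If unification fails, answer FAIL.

Decompose mk/2: g(plus(plus(e, unit), plus(V, V))) = g(B),  mk(e, V) = mk(A, A).
Decompose g/1: plus(plus(e, unit), plus(V, V)) = B.
Bind B := plus(plus(e, unit), plus(V, V)); no other remaining equation mentions B.
Decompose mk/2: e = A,  V = A.
Bind A := e; substituting into the remaining equation gives: V = e.
Bind V := e. Substituting into the earlier binding gives B := plus(plus(e, unit), plus(e, e)).
MGU = { B ↦ plus(plus(e, unit), plus(e, e)), A ↦ e, V ↦ e }, so B ↦ plus(plus(e, unit), plus(e, e)).

plus(plus(e, unit), plus(e, e))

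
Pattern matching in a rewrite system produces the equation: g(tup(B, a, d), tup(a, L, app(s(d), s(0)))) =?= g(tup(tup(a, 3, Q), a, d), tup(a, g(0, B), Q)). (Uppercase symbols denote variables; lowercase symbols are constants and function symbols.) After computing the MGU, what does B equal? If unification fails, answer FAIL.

tup(a, 3, app(s(d), s(0)))

Decompose g/2: tup(B, a, d) =?= tup(tup(a, 3, Q), a, d),  tup(a, L, app(s(d), s(0))) =?= tup(a, g(0, B), Q).
Decompose tup/3: B =?= tup(a, 3, Q),  a =?= a,  d =?= d.
Bind B := tup(a, 3, Q); substituting into the one remaining equation that mentions B gives: tup(a, L, app(s(d), s(0))) =?= tup(a, g(0, tup(a, 3, Q)), Q).
Delete trivial equation a =?= a.
Delete trivial equation d =?= d.
Decompose tup/3: a =?= a,  L =?= g(0, tup(a, 3, Q)),  app(s(d), s(0)) =?= Q.
Delete trivial equation a =?= a.
Bind L := g(0, tup(a, 3, Q)); no other remaining equation mentions L.
Bind Q := app(s(d), s(0)). Substituting into the earlier bindings gives B := tup(a, 3, app(s(d), s(0))), L := g(0, tup(a, 3, app(s(d), s(0)))).
MGU = { B -> tup(a, 3, app(s(d), s(0))), L -> g(0, tup(a, 3, app(s(d), s(0)))), Q -> app(s(d), s(0)) }, so B -> tup(a, 3, app(s(d), s(0))).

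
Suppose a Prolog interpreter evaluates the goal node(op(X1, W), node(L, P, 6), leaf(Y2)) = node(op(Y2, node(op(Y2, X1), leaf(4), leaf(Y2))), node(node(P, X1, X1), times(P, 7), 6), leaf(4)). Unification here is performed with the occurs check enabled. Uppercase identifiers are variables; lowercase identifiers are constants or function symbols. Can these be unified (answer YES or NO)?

Decompose node/3: op(X1, W) = op(Y2, node(op(Y2, X1), leaf(4), leaf(Y2))),  node(L, P, 6) = node(node(P, X1, X1), times(P, 7), 6),  leaf(Y2) = leaf(4).
Decompose op/2: X1 = Y2,  W = node(op(Y2, X1), leaf(4), leaf(Y2)).
Bind X1 := Y2; substituting into the 2 remaining equations that mention X1 gives: W = node(op(Y2, Y2), leaf(4), leaf(Y2)),  node(L, P, 6) = node(node(P, Y2, Y2), times(P, 7), 6).
Bind W := node(op(Y2, Y2), leaf(4), leaf(Y2)); no other remaining equation mentions W.
Decompose node/3: L = node(P, Y2, Y2),  P = times(P, 7),  6 = 6.
Bind L := node(P, Y2, Y2); no other remaining equation mentions L.
Occurs check fails: P occurs in times(P, 7); the equation P = times(P, 7) has no finite solution.

NO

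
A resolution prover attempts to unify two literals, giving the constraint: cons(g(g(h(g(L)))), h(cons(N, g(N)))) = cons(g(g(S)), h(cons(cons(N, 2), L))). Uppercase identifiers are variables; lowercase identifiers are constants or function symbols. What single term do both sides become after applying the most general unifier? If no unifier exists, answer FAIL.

FAIL

Decompose cons/2: g(g(h(g(L)))) = g(g(S)),  h(cons(N, g(N))) = h(cons(cons(N, 2), L)).
Decompose g/1: g(h(g(L))) = g(S).
Decompose g/1: h(g(L)) = S.
Bind S := h(g(L)); no other remaining equation mentions S.
Decompose h/1: cons(N, g(N)) = cons(cons(N, 2), L).
Decompose cons/2: N = cons(N, 2),  g(N) = L.
Occurs check fails: N occurs in cons(N, 2); the equation N = cons(N, 2) has no finite solution.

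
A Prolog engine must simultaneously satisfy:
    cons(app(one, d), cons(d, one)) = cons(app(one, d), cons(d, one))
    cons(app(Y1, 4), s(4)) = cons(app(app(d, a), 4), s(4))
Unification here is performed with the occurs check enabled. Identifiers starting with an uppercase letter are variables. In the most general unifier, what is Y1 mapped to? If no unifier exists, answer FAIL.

Delete trivial equation cons(app(one, d), cons(d, one)) = cons(app(one, d), cons(d, one)).
Decompose cons/2: app(Y1, 4) = app(app(d, a), 4),  s(4) = s(4).
Decompose app/2: Y1 = app(d, a),  4 = 4.
Bind Y1 := app(d, a); no other remaining equation mentions Y1.
Delete trivial equation 4 = 4.
Delete trivial equation s(4) = s(4).
MGU = { Y1 -> app(d, a) }, so Y1 -> app(d, a).

app(d, a)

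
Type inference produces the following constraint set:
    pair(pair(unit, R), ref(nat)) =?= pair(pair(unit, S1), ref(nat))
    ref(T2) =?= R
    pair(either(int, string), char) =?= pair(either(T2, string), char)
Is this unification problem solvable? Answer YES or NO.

YES

Decompose pair/2: pair(unit, R) =?= pair(unit, S1),  ref(nat) =?= ref(nat).
Decompose pair/2: unit =?= unit,  R =?= S1.
Delete trivial equation unit =?= unit.
Bind R := S1; substituting into the one remaining equation that mentions R gives: ref(T2) =?= S1.
Delete trivial equation ref(nat) =?= ref(nat).
Bind S1 := ref(T2); no other remaining equation mentions S1. Substituting into the earlier binding gives R := ref(T2).
Decompose pair/2: either(int, string) =?= either(T2, string),  char =?= char.
Decompose either/2: int =?= T2,  string =?= string.
Bind T2 := int; no other remaining equation mentions T2. Substituting into the earlier bindings gives R := ref(int), S1 := ref(int).
Delete trivial equation string =?= string.
Delete trivial equation char =?= char.
No equations remain and no clash or occurs-check failure arose, so a unifier exists.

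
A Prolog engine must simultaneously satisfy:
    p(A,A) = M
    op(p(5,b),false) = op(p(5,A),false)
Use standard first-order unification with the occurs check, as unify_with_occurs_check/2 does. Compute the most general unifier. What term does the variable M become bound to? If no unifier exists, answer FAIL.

p(b,b)

Bind M := p(A,A); no other remaining equation mentions M.
Decompose op/2: p(5,b) = p(5,A),  false = false.
Decompose p/2: 5 = 5,  b = A.
Delete trivial equation 5 = 5.
Bind A := b; no other remaining equation mentions A. Substituting into the earlier binding gives M := p(b,b).
Delete trivial equation false = false.
MGU = { M -> p(b,b), A -> b }, so M -> p(b,b).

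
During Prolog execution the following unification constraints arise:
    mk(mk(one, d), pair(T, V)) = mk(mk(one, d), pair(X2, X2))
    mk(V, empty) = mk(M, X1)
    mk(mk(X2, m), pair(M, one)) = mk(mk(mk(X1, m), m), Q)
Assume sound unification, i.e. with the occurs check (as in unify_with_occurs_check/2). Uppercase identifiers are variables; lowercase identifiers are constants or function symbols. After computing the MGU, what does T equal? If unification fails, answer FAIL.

Decompose mk/2: mk(one, d) = mk(one, d),  pair(T, V) = pair(X2, X2).
Delete trivial equation mk(one, d) = mk(one, d).
Decompose pair/2: T = X2,  V = X2.
Bind T := X2; no other remaining equation mentions T.
Bind V := X2; substituting into the one remaining equation that mentions V gives: mk(X2, empty) = mk(M, X1).
Decompose mk/2: X2 = M,  empty = X1.
Bind X2 := M; substituting into the one remaining equation that mentions X2 gives: mk(mk(M, m), pair(M, one)) = mk(mk(mk(X1, m), m), Q). Substituting into the earlier bindings gives T := M, V := M.
Bind X1 := empty; substituting into the remaining equation gives: mk(mk(M, m), pair(M, one)) = mk(mk(mk(empty, m), m), Q).
Decompose mk/2: mk(M, m) = mk(mk(empty, m), m),  pair(M, one) = Q.
Decompose mk/2: M = mk(empty, m),  m = m.
Bind M := mk(empty, m); substituting into the one remaining equation that mentions M gives: pair(mk(empty, m), one) = Q. Substituting into the earlier bindings gives T := mk(empty, m), V := mk(empty, m), X2 := mk(empty, m).
Delete trivial equation m = m.
Bind Q := pair(mk(empty, m), one).
MGU = { T -> mk(empty, m), V -> mk(empty, m), X2 -> mk(empty, m), X1 -> empty, M -> mk(empty, m), Q -> pair(mk(empty, m), one) }, so T -> mk(empty, m).

mk(empty, m)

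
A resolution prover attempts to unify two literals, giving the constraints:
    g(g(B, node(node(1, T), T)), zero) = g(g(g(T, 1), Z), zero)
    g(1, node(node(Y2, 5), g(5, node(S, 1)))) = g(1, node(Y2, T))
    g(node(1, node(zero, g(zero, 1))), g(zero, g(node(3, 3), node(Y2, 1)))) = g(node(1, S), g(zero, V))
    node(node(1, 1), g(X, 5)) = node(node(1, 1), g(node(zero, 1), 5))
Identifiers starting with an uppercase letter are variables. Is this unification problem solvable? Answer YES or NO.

Decompose g/2: g(B, node(node(1, T), T)) = g(g(T, 1), Z),  zero = zero.
Decompose g/2: B = g(T, 1),  node(node(1, T), T) = Z.
Bind B := g(T, 1); no other remaining equation mentions B.
Bind Z := node(node(1, T), T); no other remaining equation mentions Z.
Delete trivial equation zero = zero.
Decompose g/2: 1 = 1,  node(node(Y2, 5), g(5, node(S, 1))) = node(Y2, T).
Delete trivial equation 1 = 1.
Decompose node/2: node(Y2, 5) = Y2,  g(5, node(S, 1)) = T.
Occurs check fails: Y2 occurs in node(Y2, 5); the equation Y2 = node(Y2, 5) has no finite solution.

NO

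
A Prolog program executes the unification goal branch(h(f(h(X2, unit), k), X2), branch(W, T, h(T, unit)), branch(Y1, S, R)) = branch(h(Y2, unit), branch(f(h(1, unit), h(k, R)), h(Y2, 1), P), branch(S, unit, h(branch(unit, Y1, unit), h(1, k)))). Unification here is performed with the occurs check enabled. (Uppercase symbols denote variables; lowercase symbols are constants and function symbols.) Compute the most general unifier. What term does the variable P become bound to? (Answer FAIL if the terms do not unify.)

h(h(f(h(unit, unit), k), 1), unit)

Decompose branch/3: h(f(h(X2, unit), k), X2) = h(Y2, unit),  branch(W, T, h(T, unit)) = branch(f(h(1, unit), h(k, R)), h(Y2, 1), P),  branch(Y1, S, R) = branch(S, unit, h(branch(unit, Y1, unit), h(1, k))).
Decompose h/2: f(h(X2, unit), k) = Y2,  X2 = unit.
Bind Y2 := f(h(X2, unit), k); substituting into the one remaining equation that mentions Y2 gives: branch(W, T, h(T, unit)) = branch(f(h(1, unit), h(k, R)), h(f(h(X2, unit), k), 1), P).
Bind X2 := unit; substituting into the one remaining equation that mentions X2 gives: branch(W, T, h(T, unit)) = branch(f(h(1, unit), h(k, R)), h(f(h(unit, unit), k), 1), P). Substituting into the earlier binding gives Y2 := f(h(unit, unit), k).
Decompose branch/3: W = f(h(1, unit), h(k, R)),  T = h(f(h(unit, unit), k), 1),  h(T, unit) = P.
Bind W := f(h(1, unit), h(k, R)); no other remaining equation mentions W.
Bind T := h(f(h(unit, unit), k), 1); substituting into the one remaining equation that mentions T gives: h(h(f(h(unit, unit), k), 1), unit) = P.
Bind P := h(h(f(h(unit, unit), k), 1), unit); no other remaining equation mentions P.
Decompose branch/3: Y1 = S,  S = unit,  R = h(branch(unit, Y1, unit), h(1, k)).
Bind Y1 := S; substituting into the one remaining equation that mentions Y1 gives: R = h(branch(unit, S, unit), h(1, k)).
Bind S := unit; substituting into the remaining equation gives: R = h(branch(unit, unit, unit), h(1, k)). Substituting into the earlier binding gives Y1 := unit.
Bind R := h(branch(unit, unit, unit), h(1, k)). Substituting into the earlier binding gives W := f(h(1, unit), h(k, h(branch(unit, unit, unit), h(1, k)))).
MGU = { Y2 = f(h(unit, unit), k), X2 = unit, W = f(h(1, unit), h(k, h(branch(unit, unit, unit), h(1, k)))), T = h(f(h(unit, unit), k), 1), P = h(h(f(h(unit, unit), k), 1), unit), Y1 = unit, S = unit, R = h(branch(unit, unit, unit), h(1, k)) }, so P = h(h(f(h(unit, unit), k), 1), unit).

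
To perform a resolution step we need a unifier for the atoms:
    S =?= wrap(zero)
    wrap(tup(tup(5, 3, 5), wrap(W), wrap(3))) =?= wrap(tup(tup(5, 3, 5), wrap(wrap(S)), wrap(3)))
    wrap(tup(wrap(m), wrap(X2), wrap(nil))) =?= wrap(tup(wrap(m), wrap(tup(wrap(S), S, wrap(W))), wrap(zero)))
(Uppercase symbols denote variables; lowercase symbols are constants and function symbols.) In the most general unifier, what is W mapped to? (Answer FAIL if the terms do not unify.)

Bind S := wrap(zero); substituting into the remaining equations gives: wrap(tup(tup(5, 3, 5), wrap(W), wrap(3))) =?= wrap(tup(tup(5, 3, 5), wrap(wrap(wrap(zero))), wrap(3))),  wrap(tup(wrap(m), wrap(X2), wrap(nil))) =?= wrap(tup(wrap(m), wrap(tup(wrap(wrap(zero)), wrap(zero), wrap(W))), wrap(zero))).
Decompose wrap/1: tup(tup(5, 3, 5), wrap(W), wrap(3)) =?= tup(tup(5, 3, 5), wrap(wrap(wrap(zero))), wrap(3)).
Decompose tup/3: tup(5, 3, 5) =?= tup(5, 3, 5),  wrap(W) =?= wrap(wrap(wrap(zero))),  wrap(3) =?= wrap(3).
Delete trivial equation tup(5, 3, 5) =?= tup(5, 3, 5).
Decompose wrap/1: W =?= wrap(wrap(zero)).
Bind W := wrap(wrap(zero)); substituting into the one remaining equation that mentions W gives: wrap(tup(wrap(m), wrap(X2), wrap(nil))) =?= wrap(tup(wrap(m), wrap(tup(wrap(wrap(zero)), wrap(zero), wrap(wrap(wrap(zero))))), wrap(zero))).
Delete trivial equation wrap(3) =?= wrap(3).
Decompose wrap/1: tup(wrap(m), wrap(X2), wrap(nil)) =?= tup(wrap(m), wrap(tup(wrap(wrap(zero)), wrap(zero), wrap(wrap(wrap(zero))))), wrap(zero)).
Decompose tup/3: wrap(m) =?= wrap(m),  wrap(X2) =?= wrap(tup(wrap(wrap(zero)), wrap(zero), wrap(wrap(wrap(zero))))),  wrap(nil) =?= wrap(zero).
Delete trivial equation wrap(m) =?= wrap(m).
Decompose wrap/1: X2 =?= tup(wrap(wrap(zero)), wrap(zero), wrap(wrap(wrap(zero)))).
Bind X2 := tup(wrap(wrap(zero)), wrap(zero), wrap(wrap(wrap(zero)))); no other remaining equation mentions X2.
Decompose wrap/1: nil =?= zero.
Clash: constants nil and zero differ; no unifier exists.

FAIL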